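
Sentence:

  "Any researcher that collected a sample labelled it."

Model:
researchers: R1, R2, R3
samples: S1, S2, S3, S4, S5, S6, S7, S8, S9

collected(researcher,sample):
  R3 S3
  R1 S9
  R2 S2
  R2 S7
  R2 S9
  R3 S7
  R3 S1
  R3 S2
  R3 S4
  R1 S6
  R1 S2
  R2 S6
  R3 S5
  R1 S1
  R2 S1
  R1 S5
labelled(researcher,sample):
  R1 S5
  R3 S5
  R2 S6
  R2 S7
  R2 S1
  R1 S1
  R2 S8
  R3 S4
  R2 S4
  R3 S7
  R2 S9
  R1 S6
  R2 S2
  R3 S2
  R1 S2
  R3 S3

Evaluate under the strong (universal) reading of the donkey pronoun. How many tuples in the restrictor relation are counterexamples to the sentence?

"it" takes "a sample" as antecedent — a donkey pronoun bound across the clause boundary.
Strong reading: for every (r,s) with collected(r,s), labelled(r,s).
Restrictor pairs: (R1,S1) ✓  (R1,S2) ✓  (R1,S5) ✓  (R1,S6) ✓  (R1,S9) ✗  (R2,S1) ✓  (R2,S2) ✓  (R2,S6) ✓  (R2,S7) ✓  (R2,S9) ✓  (R3,S1) ✗  (R3,S2) ✓  (R3,S3) ✓  (R3,S4) ✓  (R3,S5) ✓  (R3,S7) ✓
Counterexamples (restrictor pairs failing the scope): 2.

2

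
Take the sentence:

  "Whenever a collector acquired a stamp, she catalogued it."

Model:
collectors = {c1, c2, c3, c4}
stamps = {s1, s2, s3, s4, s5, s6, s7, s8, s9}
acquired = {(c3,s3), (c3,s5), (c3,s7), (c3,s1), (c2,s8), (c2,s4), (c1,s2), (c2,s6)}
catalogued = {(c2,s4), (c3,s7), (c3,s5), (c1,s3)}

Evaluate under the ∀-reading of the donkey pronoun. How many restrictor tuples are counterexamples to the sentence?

"it" takes "a stamp" as antecedent — a donkey pronoun bound across the clause boundary.
Strong reading: for every (c,s) with acquired(c,s), catalogued(c,s).
Restrictor pairs: (c1,s2) ✗  (c2,s4) ✓  (c2,s6) ✗  (c2,s8) ✗  (c3,s1) ✗  (c3,s3) ✗  (c3,s5) ✓  (c3,s7) ✓
Counterexamples (restrictor pairs failing the scope): 5.

5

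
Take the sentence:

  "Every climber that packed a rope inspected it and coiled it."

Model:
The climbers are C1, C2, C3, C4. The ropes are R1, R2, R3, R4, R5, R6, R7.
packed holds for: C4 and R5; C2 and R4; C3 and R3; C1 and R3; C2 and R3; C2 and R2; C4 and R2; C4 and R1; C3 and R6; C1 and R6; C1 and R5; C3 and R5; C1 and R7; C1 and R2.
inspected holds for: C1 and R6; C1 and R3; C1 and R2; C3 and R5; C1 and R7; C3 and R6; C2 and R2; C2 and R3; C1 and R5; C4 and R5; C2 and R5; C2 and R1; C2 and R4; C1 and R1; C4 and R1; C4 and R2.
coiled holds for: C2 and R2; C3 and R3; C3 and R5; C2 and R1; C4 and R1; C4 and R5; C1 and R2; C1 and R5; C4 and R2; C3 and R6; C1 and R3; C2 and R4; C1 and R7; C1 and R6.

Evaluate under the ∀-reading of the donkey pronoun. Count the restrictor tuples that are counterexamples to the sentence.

2

"it" takes "a rope" as antecedent — a donkey pronoun bound across the clause boundary.
Strong reading: for every (c,r) with packed(c,r), inspected(c,r) ∧ coiled(c,r).
Restrictor pairs: (C1,R2) ✓  (C1,R3) ✓  (C1,R5) ✓  (C1,R6) ✓  (C1,R7) ✓  (C2,R2) ✓  (C2,R3) ✗  (C2,R4) ✓  (C3,R3) ✗  (C3,R5) ✓  (C3,R6) ✓  (C4,R1) ✓  (C4,R2) ✓  (C4,R5) ✓
Counterexamples (restrictor pairs failing the scope): 2.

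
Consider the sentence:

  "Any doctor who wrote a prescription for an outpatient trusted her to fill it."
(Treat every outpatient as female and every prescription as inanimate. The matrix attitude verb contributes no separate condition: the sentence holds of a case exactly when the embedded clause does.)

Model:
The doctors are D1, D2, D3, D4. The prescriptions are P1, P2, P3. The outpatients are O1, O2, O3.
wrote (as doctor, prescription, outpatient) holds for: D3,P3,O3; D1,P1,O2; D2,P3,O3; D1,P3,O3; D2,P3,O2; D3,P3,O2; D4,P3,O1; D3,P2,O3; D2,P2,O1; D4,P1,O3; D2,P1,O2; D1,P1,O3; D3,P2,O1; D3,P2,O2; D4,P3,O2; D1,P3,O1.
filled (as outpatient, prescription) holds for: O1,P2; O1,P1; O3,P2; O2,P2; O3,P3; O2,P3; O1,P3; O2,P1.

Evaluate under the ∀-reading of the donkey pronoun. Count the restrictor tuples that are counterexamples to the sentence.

"her" takes "an outpatient" as antecedent and "it" takes "a prescription"; both are donkey pronouns co-varying with the restrictor.
Strong reading: for every (d,p,o) with wrote(d,p,o), filled(o,p).
Restrictor triples: (D1,P1,O2)→filled(O2,P1) ✓  (D1,P1,O3)→filled(O3,P1) ✗  (D1,P3,O1)→filled(O1,P3) ✓  (D1,P3,O3)→filled(O3,P3) ✓  (D2,P1,O2)→filled(O2,P1) ✓  (D2,P2,O1)→filled(O1,P2) ✓  (D2,P3,O2)→filled(O2,P3) ✓  (D2,P3,O3)→filled(O3,P3) ✓  (D3,P2,O1)→filled(O1,P2) ✓  (D3,P2,O2)→filled(O2,P2) ✓  (D3,P2,O3)→filled(O3,P2) ✓  (D3,P3,O2)→filled(O2,P3) ✓  (D3,P3,O3)→filled(O3,P3) ✓  (D4,P1,O3)→filled(O3,P1) ✗  (D4,P3,O1)→filled(O1,P3) ✓  (D4,P3,O2)→filled(O2,P3) ✓
Counterexamples (restrictor triples failing the scope): 2.

2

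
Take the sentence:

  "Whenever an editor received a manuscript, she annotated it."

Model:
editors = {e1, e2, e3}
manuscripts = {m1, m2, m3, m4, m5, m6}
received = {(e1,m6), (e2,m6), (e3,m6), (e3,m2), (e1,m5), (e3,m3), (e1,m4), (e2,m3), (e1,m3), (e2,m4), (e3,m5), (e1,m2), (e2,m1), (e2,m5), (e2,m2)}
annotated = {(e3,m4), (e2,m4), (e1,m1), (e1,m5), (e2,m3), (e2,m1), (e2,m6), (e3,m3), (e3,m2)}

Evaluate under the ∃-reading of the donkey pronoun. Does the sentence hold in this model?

True

"it" takes "a manuscript" as antecedent — a donkey pronoun bound across the clause boundary.
Weak reading: every editor e with some received-manuscript has at least one received-manuscript m such that annotated(e,m).
Per editor: e1:✓  e2:✓  e3:✓
Every editor in the restrictor has a witness.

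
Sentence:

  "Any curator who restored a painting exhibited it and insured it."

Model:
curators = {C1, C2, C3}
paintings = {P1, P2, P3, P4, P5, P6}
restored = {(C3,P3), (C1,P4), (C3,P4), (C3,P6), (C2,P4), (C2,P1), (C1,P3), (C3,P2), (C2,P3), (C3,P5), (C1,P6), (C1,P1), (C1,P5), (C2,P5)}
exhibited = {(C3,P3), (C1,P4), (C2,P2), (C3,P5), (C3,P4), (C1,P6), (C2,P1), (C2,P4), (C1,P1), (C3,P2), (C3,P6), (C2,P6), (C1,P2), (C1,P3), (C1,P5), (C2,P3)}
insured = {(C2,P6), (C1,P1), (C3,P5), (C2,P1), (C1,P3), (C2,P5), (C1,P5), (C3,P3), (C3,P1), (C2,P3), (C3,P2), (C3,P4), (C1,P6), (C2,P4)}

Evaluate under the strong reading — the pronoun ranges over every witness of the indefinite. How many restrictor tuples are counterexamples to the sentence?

"it" takes "a painting" as antecedent — a donkey pronoun bound across the clause boundary.
Strong reading: for every (c,p) with restored(c,p), exhibited(c,p) ∧ insured(c,p).
Restrictor pairs: (C1,P1) ✓  (C1,P3) ✓  (C1,P4) ✗  (C1,P5) ✓  (C1,P6) ✓  (C2,P1) ✓  (C2,P3) ✓  (C2,P4) ✓  (C2,P5) ✗  (C3,P2) ✓  (C3,P3) ✓  (C3,P4) ✓  (C3,P5) ✓  (C3,P6) ✗
Counterexamples (restrictor pairs failing the scope): 3.

3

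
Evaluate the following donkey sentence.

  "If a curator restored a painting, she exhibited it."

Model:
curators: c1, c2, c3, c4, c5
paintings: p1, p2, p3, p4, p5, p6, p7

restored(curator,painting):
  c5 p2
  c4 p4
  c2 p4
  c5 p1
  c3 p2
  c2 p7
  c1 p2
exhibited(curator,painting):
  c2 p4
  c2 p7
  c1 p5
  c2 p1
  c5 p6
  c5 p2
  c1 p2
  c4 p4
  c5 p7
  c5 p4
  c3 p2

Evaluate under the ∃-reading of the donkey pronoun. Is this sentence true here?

"it" takes "a painting" as antecedent — a donkey pronoun bound across the clause boundary.
Weak reading: every curator c with some restored-painting has at least one restored-painting p such that exhibited(c,p).
Per curator: c1:✓  c2:✓  c3:✓  c4:✓  c5:✓
Every curator in the restrictor has a witness.

True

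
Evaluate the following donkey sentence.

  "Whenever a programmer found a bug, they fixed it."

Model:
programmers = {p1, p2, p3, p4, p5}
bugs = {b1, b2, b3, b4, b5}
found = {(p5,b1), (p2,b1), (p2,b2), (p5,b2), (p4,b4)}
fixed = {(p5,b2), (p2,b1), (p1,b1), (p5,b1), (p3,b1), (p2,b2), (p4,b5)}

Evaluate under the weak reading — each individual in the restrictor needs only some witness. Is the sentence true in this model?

False

"it" takes "a bug" as antecedent — a donkey pronoun bound across the clause boundary.
Weak reading: every programmer p with some found-bug has at least one found-bug b such that fixed(p,b).
Per programmer: p2:✓  p4:✗  p5:✓
p4 has no witness among its found-bugs.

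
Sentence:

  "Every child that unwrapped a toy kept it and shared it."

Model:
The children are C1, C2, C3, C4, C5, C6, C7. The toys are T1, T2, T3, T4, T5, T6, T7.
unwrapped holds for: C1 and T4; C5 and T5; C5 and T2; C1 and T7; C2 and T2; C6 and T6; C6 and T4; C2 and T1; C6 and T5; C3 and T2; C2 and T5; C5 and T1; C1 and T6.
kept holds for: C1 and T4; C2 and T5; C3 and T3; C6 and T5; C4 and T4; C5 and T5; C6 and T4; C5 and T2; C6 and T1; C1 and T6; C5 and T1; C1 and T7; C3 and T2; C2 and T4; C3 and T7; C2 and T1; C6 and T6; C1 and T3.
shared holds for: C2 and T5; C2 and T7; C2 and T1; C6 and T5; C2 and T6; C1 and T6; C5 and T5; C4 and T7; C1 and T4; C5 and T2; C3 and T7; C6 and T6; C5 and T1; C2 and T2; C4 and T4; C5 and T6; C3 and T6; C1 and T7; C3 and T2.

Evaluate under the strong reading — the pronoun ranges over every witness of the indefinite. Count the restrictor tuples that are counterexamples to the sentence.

"it" takes "a toy" as antecedent — a donkey pronoun bound across the clause boundary.
Strong reading: for every (c,t) with unwrapped(c,t), kept(c,t) ∧ shared(c,t).
Restrictor pairs: (C1,T4) ✓  (C1,T6) ✓  (C1,T7) ✓  (C2,T1) ✓  (C2,T2) ✗  (C2,T5) ✓  (C3,T2) ✓  (C5,T1) ✓  (C5,T2) ✓  (C5,T5) ✓  (C6,T4) ✗  (C6,T5) ✓  (C6,T6) ✓
Counterexamples (restrictor pairs failing the scope): 2.

2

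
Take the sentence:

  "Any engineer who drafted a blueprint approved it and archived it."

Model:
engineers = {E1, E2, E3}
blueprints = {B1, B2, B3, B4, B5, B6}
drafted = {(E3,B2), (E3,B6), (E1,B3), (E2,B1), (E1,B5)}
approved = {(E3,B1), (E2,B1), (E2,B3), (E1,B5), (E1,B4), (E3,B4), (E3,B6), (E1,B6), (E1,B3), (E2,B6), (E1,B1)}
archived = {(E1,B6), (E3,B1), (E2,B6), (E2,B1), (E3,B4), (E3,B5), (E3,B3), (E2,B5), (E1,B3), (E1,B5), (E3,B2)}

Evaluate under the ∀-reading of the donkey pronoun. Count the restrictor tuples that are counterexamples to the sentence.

2

"it" takes "a blueprint" as antecedent — a donkey pronoun bound across the clause boundary.
Strong reading: for every (e,b) with drafted(e,b), approved(e,b) ∧ archived(e,b).
Restrictor pairs: (E1,B3) ✓  (E1,B5) ✓  (E2,B1) ✓  (E3,B2) ✗  (E3,B6) ✗
Counterexamples (restrictor pairs failing the scope): 2.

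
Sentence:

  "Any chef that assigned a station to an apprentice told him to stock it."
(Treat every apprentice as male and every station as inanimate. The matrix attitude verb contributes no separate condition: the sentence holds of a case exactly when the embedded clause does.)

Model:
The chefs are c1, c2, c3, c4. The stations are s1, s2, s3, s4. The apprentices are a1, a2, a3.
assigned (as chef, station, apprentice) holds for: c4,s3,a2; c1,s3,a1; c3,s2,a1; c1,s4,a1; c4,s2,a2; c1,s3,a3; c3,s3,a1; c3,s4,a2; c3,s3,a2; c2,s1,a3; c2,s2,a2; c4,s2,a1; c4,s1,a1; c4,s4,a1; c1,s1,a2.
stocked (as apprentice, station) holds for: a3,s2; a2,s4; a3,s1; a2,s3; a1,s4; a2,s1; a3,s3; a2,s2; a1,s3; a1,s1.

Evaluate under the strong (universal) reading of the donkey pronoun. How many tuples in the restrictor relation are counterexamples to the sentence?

"him" takes "an apprentice" as antecedent and "it" takes "a station"; both are donkey pronouns co-varying with the restrictor.
Strong reading: for every (c,s,a) with assigned(c,s,a), stocked(a,s).
Restrictor triples: (c1,s1,a2)→stocked(a2,s1) ✓  (c1,s3,a1)→stocked(a1,s3) ✓  (c1,s3,a3)→stocked(a3,s3) ✓  (c1,s4,a1)→stocked(a1,s4) ✓  (c2,s1,a3)→stocked(a3,s1) ✓  (c2,s2,a2)→stocked(a2,s2) ✓  (c3,s2,a1)→stocked(a1,s2) ✗  (c3,s3,a1)→stocked(a1,s3) ✓  (c3,s3,a2)→stocked(a2,s3) ✓  (c3,s4,a2)→stocked(a2,s4) ✓  (c4,s1,a1)→stocked(a1,s1) ✓  (c4,s2,a1)→stocked(a1,s2) ✗  (c4,s2,a2)→stocked(a2,s2) ✓  (c4,s3,a2)→stocked(a2,s3) ✓  (c4,s4,a1)→stocked(a1,s4) ✓
Counterexamples (restrictor triples failing the scope): 2.

2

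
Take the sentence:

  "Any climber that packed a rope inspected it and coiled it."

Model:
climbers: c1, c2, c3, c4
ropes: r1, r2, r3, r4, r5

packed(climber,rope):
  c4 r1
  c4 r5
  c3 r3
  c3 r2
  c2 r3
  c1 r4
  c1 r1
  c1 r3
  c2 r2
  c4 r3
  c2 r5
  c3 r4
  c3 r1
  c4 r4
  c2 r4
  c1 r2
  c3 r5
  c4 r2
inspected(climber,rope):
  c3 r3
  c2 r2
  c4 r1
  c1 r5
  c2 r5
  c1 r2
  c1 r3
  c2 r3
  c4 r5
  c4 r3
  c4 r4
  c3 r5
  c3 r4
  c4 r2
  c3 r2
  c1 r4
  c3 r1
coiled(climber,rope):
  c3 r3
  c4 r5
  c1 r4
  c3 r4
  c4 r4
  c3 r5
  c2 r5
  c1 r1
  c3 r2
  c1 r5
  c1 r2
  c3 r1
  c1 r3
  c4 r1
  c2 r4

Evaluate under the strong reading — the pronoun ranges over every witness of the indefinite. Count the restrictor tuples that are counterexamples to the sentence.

"it" takes "a rope" as antecedent — a donkey pronoun bound across the clause boundary.
Strong reading: for every (c,r) with packed(c,r), inspected(c,r) ∧ coiled(c,r).
Restrictor pairs: (c1,r1) ✗  (c1,r2) ✓  (c1,r3) ✓  (c1,r4) ✓  (c2,r2) ✗  (c2,r3) ✗  (c2,r4) ✗  (c2,r5) ✓  (c3,r1) ✓  (c3,r2) ✓  (c3,r3) ✓  (c3,r4) ✓  (c3,r5) ✓  (c4,r1) ✓  (c4,r2) ✗  (c4,r3) ✗  (c4,r4) ✓  (c4,r5) ✓
Counterexamples (restrictor pairs failing the scope): 6.

6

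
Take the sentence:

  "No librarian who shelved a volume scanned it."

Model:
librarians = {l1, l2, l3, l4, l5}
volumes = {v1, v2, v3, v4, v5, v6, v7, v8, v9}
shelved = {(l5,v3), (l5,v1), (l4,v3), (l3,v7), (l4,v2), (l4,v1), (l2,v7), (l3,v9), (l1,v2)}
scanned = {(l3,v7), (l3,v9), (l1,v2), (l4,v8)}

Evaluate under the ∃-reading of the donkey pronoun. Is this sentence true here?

"it" takes "a volume" as antecedent — a donkey pronoun bound across the clause boundary.
Truth condition: for no (l,v) with shelved(l,v) does scanned(l,v) hold.
Restrictor pairs — does the scope hold? (l1,v2):holds  (l2,v7):fails  (l3,v7):holds  (l3,v9):holds  (l4,v1):fails  (l4,v2):fails  (l4,v3):fails  (l5,v1):fails  (l5,v3):fails
Scope holds for 3 pair(s), so the sentence is false.

False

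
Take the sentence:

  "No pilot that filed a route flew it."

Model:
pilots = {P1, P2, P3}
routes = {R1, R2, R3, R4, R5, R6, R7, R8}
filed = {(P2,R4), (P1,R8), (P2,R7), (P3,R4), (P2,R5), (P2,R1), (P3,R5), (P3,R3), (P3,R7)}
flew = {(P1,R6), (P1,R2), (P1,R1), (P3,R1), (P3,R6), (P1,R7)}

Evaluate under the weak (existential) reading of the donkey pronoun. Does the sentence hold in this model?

"it" takes "a route" as antecedent — a donkey pronoun bound across the clause boundary.
Truth condition: for no (p,r) with filed(p,r) does flew(p,r) hold.
Restrictor pairs — does the scope hold? (P1,R8):fails  (P2,R1):fails  (P2,R4):fails  (P2,R5):fails  (P2,R7):fails  (P3,R3):fails  (P3,R4):fails  (P3,R5):fails  (P3,R7):fails
Scope holds for no restrictor pair, so the sentence is true.

True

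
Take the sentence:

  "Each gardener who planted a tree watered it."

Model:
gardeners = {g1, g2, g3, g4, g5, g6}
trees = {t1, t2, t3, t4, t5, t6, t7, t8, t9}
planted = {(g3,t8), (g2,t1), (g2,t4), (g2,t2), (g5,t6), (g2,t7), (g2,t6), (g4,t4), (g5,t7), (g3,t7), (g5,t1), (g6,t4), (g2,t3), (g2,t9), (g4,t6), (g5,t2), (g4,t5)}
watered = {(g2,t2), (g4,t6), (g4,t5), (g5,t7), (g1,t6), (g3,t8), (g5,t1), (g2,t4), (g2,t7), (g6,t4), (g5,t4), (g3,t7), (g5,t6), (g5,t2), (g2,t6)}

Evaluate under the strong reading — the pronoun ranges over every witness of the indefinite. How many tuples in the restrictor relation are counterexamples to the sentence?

"it" takes "a tree" as antecedent — a donkey pronoun bound across the clause boundary.
Strong reading: for every (g,t) with planted(g,t), watered(g,t).
Restrictor pairs: (g2,t1) ✗  (g2,t2) ✓  (g2,t3) ✗  (g2,t4) ✓  (g2,t6) ✓  (g2,t7) ✓  (g2,t9) ✗  (g3,t7) ✓  (g3,t8) ✓  (g4,t4) ✗  (g4,t5) ✓  (g4,t6) ✓  (g5,t1) ✓  (g5,t2) ✓  (g5,t6) ✓  (g5,t7) ✓  (g6,t4) ✓
Counterexamples (restrictor pairs failing the scope): 4.

4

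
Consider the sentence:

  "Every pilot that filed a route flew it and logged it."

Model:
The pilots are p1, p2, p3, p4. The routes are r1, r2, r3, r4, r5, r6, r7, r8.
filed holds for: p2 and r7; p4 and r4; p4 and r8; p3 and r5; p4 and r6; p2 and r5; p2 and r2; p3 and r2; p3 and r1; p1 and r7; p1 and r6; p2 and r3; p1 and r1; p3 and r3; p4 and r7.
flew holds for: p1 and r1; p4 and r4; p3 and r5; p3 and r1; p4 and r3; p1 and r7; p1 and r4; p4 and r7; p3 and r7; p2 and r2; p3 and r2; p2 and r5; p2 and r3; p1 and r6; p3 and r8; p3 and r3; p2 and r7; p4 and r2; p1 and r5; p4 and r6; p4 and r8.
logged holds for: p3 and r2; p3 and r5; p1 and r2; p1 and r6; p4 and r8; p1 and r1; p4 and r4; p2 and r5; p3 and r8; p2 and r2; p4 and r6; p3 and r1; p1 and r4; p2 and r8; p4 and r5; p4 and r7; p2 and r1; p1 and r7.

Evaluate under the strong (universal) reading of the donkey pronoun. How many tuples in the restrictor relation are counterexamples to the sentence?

"it" takes "a route" as antecedent — a donkey pronoun bound across the clause boundary.
Strong reading: for every (p,r) with filed(p,r), flew(p,r) ∧ logged(p,r).
Restrictor pairs: (p1,r1) ✓  (p1,r6) ✓  (p1,r7) ✓  (p2,r2) ✓  (p2,r3) ✗  (p2,r5) ✓  (p2,r7) ✗  (p3,r1) ✓  (p3,r2) ✓  (p3,r3) ✗  (p3,r5) ✓  (p4,r4) ✓  (p4,r6) ✓  (p4,r7) ✓  (p4,r8) ✓
Counterexamples (restrictor pairs failing the scope): 3.

3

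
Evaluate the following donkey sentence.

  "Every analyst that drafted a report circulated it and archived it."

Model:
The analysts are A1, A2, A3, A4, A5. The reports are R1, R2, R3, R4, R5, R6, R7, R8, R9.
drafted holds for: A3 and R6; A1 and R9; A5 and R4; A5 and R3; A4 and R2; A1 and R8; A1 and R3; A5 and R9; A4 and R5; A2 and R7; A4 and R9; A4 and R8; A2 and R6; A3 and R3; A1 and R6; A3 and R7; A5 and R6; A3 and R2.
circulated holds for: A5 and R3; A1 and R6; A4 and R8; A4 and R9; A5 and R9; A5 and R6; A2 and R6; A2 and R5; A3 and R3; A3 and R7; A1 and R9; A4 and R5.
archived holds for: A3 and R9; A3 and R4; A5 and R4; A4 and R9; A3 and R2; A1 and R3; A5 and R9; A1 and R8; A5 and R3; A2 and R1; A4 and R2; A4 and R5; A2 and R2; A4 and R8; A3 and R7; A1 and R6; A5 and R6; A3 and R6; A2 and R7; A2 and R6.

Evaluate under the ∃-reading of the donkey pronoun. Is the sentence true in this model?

True

"it" takes "a report" as antecedent — a donkey pronoun bound across the clause boundary.
Weak reading: every analyst a with some drafted-report has at least one drafted-report r such that circulated(a,r) ∧ archived(a,r).
Per analyst: A1:✓  A2:✓  A3:✓  A4:✓  A5:✓
Every analyst in the restrictor has a witness.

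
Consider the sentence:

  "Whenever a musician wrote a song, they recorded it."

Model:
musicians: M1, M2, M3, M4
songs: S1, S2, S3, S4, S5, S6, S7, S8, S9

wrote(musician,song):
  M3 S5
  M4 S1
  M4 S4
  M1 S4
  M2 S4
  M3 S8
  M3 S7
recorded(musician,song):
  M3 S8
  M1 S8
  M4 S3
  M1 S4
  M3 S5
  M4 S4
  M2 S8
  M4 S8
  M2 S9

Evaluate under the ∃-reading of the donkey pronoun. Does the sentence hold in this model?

"it" takes "a song" as antecedent — a donkey pronoun bound across the clause boundary.
Weak reading: every musician m with some wrote-song has at least one wrote-song s such that recorded(m,s).
Per musician: M1:✓  M2:✗  M3:✓  M4:✓
M2 has no witness among its wrote-songs.

False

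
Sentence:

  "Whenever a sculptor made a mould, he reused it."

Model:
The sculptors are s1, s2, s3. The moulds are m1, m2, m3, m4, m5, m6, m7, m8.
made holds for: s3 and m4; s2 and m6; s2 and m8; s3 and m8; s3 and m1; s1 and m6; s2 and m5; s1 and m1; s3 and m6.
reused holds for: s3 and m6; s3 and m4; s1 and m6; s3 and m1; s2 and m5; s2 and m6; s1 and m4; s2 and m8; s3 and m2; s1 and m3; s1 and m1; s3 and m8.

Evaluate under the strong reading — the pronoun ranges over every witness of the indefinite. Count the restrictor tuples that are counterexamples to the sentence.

0

"it" takes "a mould" as antecedent — a donkey pronoun bound across the clause boundary.
Strong reading: for every (s,m) with made(s,m), reused(s,m).
Restrictor pairs: (s1,m1) ✓  (s1,m6) ✓  (s2,m5) ✓  (s2,m6) ✓  (s2,m8) ✓  (s3,m1) ✓  (s3,m4) ✓  (s3,m6) ✓  (s3,m8) ✓
Counterexamples (restrictor pairs failing the scope): 0.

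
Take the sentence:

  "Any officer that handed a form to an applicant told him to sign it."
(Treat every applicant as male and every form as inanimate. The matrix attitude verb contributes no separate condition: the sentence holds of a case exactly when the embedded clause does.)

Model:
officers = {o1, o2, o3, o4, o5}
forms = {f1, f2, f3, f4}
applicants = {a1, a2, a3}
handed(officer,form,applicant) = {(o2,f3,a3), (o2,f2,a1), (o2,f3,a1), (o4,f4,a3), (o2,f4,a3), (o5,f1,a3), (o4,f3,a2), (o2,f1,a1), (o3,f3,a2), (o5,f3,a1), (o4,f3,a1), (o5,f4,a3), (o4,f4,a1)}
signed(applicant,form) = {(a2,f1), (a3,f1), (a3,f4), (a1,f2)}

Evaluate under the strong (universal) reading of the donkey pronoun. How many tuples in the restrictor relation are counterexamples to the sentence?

"him" takes "an applicant" as antecedent and "it" takes "a form"; both are donkey pronouns co-varying with the restrictor.
Strong reading: for every (o,f,a) with handed(o,f,a), signed(a,f).
Restrictor triples: (o2,f1,a1)→signed(a1,f1) ✗  (o2,f2,a1)→signed(a1,f2) ✓  (o2,f3,a1)→signed(a1,f3) ✗  (o2,f3,a3)→signed(a3,f3) ✗  (o2,f4,a3)→signed(a3,f4) ✓  (o3,f3,a2)→signed(a2,f3) ✗  (o4,f3,a1)→signed(a1,f3) ✗  (o4,f3,a2)→signed(a2,f3) ✗  (o4,f4,a1)→signed(a1,f4) ✗  (o4,f4,a3)→signed(a3,f4) ✓  (o5,f1,a3)→signed(a3,f1) ✓  (o5,f3,a1)→signed(a1,f3) ✗  (o5,f4,a3)→signed(a3,f4) ✓
Counterexamples (restrictor triples failing the scope): 8.

8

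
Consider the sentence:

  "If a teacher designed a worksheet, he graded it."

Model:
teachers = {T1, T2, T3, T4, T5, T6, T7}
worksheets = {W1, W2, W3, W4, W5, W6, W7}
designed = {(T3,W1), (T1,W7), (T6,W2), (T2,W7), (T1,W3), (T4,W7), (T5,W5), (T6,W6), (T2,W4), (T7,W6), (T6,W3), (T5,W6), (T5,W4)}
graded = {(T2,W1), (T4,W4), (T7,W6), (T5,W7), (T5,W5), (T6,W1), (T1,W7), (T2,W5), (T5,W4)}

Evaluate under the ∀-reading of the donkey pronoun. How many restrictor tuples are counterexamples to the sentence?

9

"it" takes "a worksheet" as antecedent — a donkey pronoun bound across the clause boundary.
Strong reading: for every (t,w) with designed(t,w), graded(t,w).
Restrictor pairs: (T1,W3) ✗  (T1,W7) ✓  (T2,W4) ✗  (T2,W7) ✗  (T3,W1) ✗  (T4,W7) ✗  (T5,W4) ✓  (T5,W5) ✓  (T5,W6) ✗  (T6,W2) ✗  (T6,W3) ✗  (T6,W6) ✗  (T7,W6) ✓
Counterexamples (restrictor pairs failing the scope): 9.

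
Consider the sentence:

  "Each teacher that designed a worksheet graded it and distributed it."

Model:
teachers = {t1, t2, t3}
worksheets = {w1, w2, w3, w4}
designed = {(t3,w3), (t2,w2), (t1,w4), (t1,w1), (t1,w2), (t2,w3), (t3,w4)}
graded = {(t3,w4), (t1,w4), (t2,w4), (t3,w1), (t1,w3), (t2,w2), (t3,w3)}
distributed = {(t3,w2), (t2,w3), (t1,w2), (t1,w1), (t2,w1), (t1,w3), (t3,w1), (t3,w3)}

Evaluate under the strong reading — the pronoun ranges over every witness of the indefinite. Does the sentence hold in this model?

"it" takes "a worksheet" as antecedent — a donkey pronoun bound across the clause boundary.
Strong reading: for every (t,w) with designed(t,w), graded(t,w) ∧ distributed(t,w).
Restrictor pairs: (t1,w1) ✗  (t1,w2) ✗  (t1,w4) ✗  (t2,w2) ✗  (t2,w3) ✗  (t3,w3) ✓  (t3,w4) ✗
Counterexample: (t1,w1) is in designed but fails the scope.

False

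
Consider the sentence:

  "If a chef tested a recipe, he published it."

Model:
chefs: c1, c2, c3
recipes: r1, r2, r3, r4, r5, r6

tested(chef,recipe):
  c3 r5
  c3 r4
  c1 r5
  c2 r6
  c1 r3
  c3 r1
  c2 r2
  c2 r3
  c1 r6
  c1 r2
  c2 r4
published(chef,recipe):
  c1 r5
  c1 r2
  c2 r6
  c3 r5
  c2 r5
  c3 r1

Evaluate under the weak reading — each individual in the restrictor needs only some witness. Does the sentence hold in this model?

True

"it" takes "a recipe" as antecedent — a donkey pronoun bound across the clause boundary.
Weak reading: every chef c with some tested-recipe has at least one tested-recipe r such that published(c,r).
Per chef: c1:✓  c2:✓  c3:✓
Every chef in the restrictor has a witness.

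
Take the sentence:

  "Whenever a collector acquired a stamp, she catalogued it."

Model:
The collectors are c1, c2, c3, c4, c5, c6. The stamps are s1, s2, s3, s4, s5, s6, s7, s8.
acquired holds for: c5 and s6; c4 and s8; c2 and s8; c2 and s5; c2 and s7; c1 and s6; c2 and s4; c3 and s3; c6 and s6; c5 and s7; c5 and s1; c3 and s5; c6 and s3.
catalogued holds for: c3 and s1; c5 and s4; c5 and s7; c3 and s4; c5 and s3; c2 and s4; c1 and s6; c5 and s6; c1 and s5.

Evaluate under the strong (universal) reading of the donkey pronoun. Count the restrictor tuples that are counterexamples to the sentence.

"it" takes "a stamp" as antecedent — a donkey pronoun bound across the clause boundary.
Strong reading: for every (c,s) with acquired(c,s), catalogued(c,s).
Restrictor pairs: (c1,s6) ✓  (c2,s4) ✓  (c2,s5) ✗  (c2,s7) ✗  (c2,s8) ✗  (c3,s3) ✗  (c3,s5) ✗  (c4,s8) ✗  (c5,s1) ✗  (c5,s6) ✓  (c5,s7) ✓  (c6,s3) ✗  (c6,s6) ✗
Counterexamples (restrictor pairs failing the scope): 9.

9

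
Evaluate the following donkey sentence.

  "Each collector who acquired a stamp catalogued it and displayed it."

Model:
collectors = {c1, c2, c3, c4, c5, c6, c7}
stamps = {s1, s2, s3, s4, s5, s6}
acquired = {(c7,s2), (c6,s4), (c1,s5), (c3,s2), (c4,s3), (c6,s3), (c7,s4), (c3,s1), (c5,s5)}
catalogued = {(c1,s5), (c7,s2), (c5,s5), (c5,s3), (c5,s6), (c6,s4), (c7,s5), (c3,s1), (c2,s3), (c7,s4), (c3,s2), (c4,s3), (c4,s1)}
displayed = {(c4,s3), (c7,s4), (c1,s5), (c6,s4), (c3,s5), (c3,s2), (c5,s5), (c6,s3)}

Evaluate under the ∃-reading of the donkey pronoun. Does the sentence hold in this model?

True

"it" takes "a stamp" as antecedent — a donkey pronoun bound across the clause boundary.
Weak reading: every collector c with some acquired-stamp has at least one acquired-stamp s such that catalogued(c,s) ∧ displayed(c,s).
Per collector: c1:✓  c3:✓  c4:✓  c5:✓  c6:✓  c7:✓
Every collector in the restrictor has a witness.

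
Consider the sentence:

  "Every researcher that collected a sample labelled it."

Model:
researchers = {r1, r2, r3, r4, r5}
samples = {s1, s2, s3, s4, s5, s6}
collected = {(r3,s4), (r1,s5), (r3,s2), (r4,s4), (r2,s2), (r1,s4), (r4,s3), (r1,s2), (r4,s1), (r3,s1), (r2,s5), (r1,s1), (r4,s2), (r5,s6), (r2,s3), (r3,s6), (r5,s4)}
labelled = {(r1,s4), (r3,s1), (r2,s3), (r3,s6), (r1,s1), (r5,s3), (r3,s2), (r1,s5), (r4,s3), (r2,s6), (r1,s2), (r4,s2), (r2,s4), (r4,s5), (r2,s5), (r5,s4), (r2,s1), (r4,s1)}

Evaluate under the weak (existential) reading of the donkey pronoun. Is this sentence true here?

True

"it" takes "a sample" as antecedent — a donkey pronoun bound across the clause boundary.
Weak reading: every researcher r with some collected-sample has at least one collected-sample s such that labelled(r,s).
Per researcher: r1:✓  r2:✓  r3:✓  r4:✓  r5:✓
Every researcher in the restrictor has a witness.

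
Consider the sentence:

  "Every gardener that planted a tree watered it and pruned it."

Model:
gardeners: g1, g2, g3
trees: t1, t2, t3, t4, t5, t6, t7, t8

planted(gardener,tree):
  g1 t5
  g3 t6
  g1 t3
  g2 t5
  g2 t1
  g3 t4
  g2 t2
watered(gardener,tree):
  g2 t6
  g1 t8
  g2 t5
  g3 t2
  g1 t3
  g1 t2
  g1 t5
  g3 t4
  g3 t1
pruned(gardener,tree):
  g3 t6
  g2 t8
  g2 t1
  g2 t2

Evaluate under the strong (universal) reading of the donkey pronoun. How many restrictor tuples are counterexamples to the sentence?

"it" takes "a tree" as antecedent — a donkey pronoun bound across the clause boundary.
Strong reading: for every (g,t) with planted(g,t), watered(g,t) ∧ pruned(g,t).
Restrictor pairs: (g1,t3) ✗  (g1,t5) ✗  (g2,t1) ✗  (g2,t2) ✗  (g2,t5) ✗  (g3,t4) ✗  (g3,t6) ✗
Counterexamples (restrictor pairs failing the scope): 7.

7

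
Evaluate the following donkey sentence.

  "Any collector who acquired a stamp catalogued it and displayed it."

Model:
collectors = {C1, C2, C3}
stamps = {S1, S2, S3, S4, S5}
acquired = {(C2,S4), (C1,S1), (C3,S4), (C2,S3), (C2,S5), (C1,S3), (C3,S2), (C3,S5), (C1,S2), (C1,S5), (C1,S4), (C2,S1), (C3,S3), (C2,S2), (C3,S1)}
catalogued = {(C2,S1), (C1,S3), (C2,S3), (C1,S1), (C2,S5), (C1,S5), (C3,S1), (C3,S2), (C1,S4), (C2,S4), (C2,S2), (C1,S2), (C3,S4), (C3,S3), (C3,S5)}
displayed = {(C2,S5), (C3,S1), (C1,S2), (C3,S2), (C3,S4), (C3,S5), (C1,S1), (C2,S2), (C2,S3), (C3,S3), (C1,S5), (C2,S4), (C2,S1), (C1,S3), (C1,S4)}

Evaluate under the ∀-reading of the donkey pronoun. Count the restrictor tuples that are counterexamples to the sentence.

"it" takes "a stamp" as antecedent — a donkey pronoun bound across the clause boundary.
Strong reading: for every (c,s) with acquired(c,s), catalogued(c,s) ∧ displayed(c,s).
Restrictor pairs: (C1,S1) ✓  (C1,S2) ✓  (C1,S3) ✓  (C1,S4) ✓  (C1,S5) ✓  (C2,S1) ✓  (C2,S2) ✓  (C2,S3) ✓  (C2,S4) ✓  (C2,S5) ✓  (C3,S1) ✓  (C3,S2) ✓  (C3,S3) ✓  (C3,S4) ✓  (C3,S5) ✓
Counterexamples (restrictor pairs failing the scope): 0.

0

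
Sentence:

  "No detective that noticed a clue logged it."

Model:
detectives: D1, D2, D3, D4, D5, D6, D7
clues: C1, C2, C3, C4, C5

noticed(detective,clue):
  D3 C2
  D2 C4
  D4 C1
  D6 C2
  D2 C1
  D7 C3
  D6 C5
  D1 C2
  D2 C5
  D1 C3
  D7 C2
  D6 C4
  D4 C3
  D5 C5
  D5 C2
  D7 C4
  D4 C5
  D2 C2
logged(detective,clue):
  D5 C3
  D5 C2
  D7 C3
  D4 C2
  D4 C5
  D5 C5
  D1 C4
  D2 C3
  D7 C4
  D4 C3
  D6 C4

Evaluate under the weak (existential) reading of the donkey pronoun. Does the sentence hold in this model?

"it" takes "a clue" as antecedent — a donkey pronoun bound across the clause boundary.
Truth condition: for no (d,c) with noticed(d,c) does logged(d,c) hold.
Restrictor pairs — does the scope hold? (D1,C2):fails  (D1,C3):fails  (D2,C1):fails  (D2,C2):fails  (D2,C4):fails  (D2,C5):fails  (D3,C2):fails  (D4,C1):fails  (D4,C3):holds  (D4,C5):holds  (D5,C2):holds  (D5,C5):holds  (D6,C2):fails  (D6,C4):holds  (D6,C5):fails  (D7,C2):fails  (D7,C3):holds  (D7,C4):holds
Scope holds for 7 pair(s), so the sentence is false.

False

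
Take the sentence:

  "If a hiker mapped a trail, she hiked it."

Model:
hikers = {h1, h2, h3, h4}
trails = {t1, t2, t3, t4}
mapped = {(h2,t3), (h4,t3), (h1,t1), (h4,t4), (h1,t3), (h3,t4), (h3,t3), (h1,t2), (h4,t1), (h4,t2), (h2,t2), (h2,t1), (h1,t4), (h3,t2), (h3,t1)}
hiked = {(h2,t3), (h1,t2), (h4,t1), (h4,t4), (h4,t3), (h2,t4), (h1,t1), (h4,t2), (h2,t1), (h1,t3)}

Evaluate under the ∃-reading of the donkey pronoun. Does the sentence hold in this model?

"it" takes "a trail" as antecedent — a donkey pronoun bound across the clause boundary.
Weak reading: every hiker h with some mapped-trail has at least one mapped-trail t such that hiked(h,t).
Per hiker: h1:✓  h2:✓  h3:✗  h4:✓
h3 has no witness among its mapped-trails.

False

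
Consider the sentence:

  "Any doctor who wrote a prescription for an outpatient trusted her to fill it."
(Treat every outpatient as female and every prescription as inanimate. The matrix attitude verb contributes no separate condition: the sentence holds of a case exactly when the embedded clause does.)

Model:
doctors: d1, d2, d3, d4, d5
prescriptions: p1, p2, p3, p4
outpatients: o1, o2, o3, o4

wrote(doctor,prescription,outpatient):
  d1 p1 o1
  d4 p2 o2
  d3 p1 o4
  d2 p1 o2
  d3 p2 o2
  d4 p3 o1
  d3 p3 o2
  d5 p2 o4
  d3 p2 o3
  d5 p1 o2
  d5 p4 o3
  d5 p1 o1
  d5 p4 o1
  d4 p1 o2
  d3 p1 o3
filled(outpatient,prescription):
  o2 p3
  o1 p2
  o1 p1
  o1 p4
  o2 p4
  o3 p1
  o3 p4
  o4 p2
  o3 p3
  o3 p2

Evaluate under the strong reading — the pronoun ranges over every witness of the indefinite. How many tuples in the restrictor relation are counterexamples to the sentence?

7

"her" takes "an outpatient" as antecedent and "it" takes "a prescription"; both are donkey pronouns co-varying with the restrictor.
Strong reading: for every (d,p,o) with wrote(d,p,o), filled(o,p).
Restrictor triples: (d1,p1,o1)→filled(o1,p1) ✓  (d2,p1,o2)→filled(o2,p1) ✗  (d3,p1,o3)→filled(o3,p1) ✓  (d3,p1,o4)→filled(o4,p1) ✗  (d3,p2,o2)→filled(o2,p2) ✗  (d3,p2,o3)→filled(o3,p2) ✓  (d3,p3,o2)→filled(o2,p3) ✓  (d4,p1,o2)→filled(o2,p1) ✗  (d4,p2,o2)→filled(o2,p2) ✗  (d4,p3,o1)→filled(o1,p3) ✗  (d5,p1,o1)→filled(o1,p1) ✓  (d5,p1,o2)→filled(o2,p1) ✗  (d5,p2,o4)→filled(o4,p2) ✓  (d5,p4,o1)→filled(o1,p4) ✓  (d5,p4,o3)→filled(o3,p4) ✓
Counterexamples (restrictor triples failing the scope): 7.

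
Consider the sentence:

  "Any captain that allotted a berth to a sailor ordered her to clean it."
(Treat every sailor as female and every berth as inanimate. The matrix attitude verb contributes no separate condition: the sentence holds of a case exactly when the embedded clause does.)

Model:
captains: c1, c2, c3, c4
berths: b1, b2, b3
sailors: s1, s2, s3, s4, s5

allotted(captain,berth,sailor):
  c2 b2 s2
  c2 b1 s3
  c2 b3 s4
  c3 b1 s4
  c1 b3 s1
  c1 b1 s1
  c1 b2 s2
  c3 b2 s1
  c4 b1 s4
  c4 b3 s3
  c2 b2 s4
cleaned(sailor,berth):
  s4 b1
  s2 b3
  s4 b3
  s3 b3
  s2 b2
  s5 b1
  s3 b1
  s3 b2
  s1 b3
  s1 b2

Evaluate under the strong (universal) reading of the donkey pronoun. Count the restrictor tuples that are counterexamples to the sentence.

"her" takes "a sailor" as antecedent and "it" takes "a berth"; both are donkey pronouns co-varying with the restrictor.
Strong reading: for every (c,b,s) with allotted(c,b,s), cleaned(s,b).
Restrictor triples: (c1,b1,s1)→cleaned(s1,b1) ✗  (c1,b2,s2)→cleaned(s2,b2) ✓  (c1,b3,s1)→cleaned(s1,b3) ✓  (c2,b1,s3)→cleaned(s3,b1) ✓  (c2,b2,s2)→cleaned(s2,b2) ✓  (c2,b2,s4)→cleaned(s4,b2) ✗  (c2,b3,s4)→cleaned(s4,b3) ✓  (c3,b1,s4)→cleaned(s4,b1) ✓  (c3,b2,s1)→cleaned(s1,b2) ✓  (c4,b1,s4)→cleaned(s4,b1) ✓  (c4,b3,s3)→cleaned(s3,b3) ✓
Counterexamples (restrictor triples failing the scope): 2.

2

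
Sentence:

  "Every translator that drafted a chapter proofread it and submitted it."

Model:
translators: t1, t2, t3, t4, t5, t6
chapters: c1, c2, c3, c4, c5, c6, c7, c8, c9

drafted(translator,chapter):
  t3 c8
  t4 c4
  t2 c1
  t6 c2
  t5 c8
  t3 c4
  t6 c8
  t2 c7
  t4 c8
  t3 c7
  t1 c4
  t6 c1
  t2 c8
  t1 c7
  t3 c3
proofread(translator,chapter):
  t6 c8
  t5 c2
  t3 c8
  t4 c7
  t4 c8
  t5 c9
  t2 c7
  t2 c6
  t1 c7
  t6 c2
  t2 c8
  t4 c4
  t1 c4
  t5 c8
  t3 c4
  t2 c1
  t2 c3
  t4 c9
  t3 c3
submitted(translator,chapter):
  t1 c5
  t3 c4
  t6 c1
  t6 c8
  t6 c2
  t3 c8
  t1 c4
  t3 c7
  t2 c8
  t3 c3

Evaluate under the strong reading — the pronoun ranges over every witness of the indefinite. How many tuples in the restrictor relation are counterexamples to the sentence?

8

"it" takes "a chapter" as antecedent — a donkey pronoun bound across the clause boundary.
Strong reading: for every (t,c) with drafted(t,c), proofread(t,c) ∧ submitted(t,c).
Restrictor pairs: (t1,c4) ✓  (t1,c7) ✗  (t2,c1) ✗  (t2,c7) ✗  (t2,c8) ✓  (t3,c3) ✓  (t3,c4) ✓  (t3,c7) ✗  (t3,c8) ✓  (t4,c4) ✗  (t4,c8) ✗  (t5,c8) ✗  (t6,c1) ✗  (t6,c2) ✓  (t6,c8) ✓
Counterexamples (restrictor pairs failing the scope): 8.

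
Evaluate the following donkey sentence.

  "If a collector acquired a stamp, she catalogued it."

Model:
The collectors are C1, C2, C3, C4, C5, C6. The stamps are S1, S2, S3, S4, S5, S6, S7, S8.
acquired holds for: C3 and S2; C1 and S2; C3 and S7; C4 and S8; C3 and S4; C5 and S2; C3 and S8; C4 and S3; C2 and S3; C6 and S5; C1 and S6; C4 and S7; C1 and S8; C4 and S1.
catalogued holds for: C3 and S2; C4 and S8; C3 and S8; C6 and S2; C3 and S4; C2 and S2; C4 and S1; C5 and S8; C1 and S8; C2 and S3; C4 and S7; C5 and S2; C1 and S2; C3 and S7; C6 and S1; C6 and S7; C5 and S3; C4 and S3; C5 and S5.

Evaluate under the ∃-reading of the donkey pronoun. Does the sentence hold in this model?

False

"it" takes "a stamp" as antecedent — a donkey pronoun bound across the clause boundary.
Weak reading: every collector c with some acquired-stamp has at least one acquired-stamp s such that catalogued(c,s).
Per collector: C1:✓  C2:✓  C3:✓  C4:✓  C5:✓  C6:✗
C6 has no witness among its acquired-stamps.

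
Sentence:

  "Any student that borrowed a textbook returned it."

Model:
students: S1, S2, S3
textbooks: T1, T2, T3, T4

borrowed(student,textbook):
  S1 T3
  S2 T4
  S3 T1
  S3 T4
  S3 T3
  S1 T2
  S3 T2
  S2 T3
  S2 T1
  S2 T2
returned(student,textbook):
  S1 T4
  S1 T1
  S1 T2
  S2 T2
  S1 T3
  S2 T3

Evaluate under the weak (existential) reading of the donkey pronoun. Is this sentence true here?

"it" takes "a textbook" as antecedent — a donkey pronoun bound across the clause boundary.
Weak reading: every student s with some borrowed-textbook has at least one borrowed-textbook t such that returned(s,t).
Per student: S1:✓  S2:✓  S3:✗
S3 has no witness among its borrowed-textbooks.

False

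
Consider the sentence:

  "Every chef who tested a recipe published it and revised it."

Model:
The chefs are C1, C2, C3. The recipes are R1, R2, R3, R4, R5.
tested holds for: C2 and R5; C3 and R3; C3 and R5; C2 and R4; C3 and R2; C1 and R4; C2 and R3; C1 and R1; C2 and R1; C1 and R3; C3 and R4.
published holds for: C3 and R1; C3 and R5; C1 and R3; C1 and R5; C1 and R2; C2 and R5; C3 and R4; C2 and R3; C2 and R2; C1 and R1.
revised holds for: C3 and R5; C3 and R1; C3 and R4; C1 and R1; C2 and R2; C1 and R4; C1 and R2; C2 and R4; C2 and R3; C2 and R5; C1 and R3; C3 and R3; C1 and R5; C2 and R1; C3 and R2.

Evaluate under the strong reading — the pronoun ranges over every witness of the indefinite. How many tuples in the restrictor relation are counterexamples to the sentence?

"it" takes "a recipe" as antecedent — a donkey pronoun bound across the clause boundary.
Strong reading: for every (c,r) with tested(c,r), published(c,r) ∧ revised(c,r).
Restrictor pairs: (C1,R1) ✓  (C1,R3) ✓  (C1,R4) ✗  (C2,R1) ✗  (C2,R3) ✓  (C2,R4) ✗  (C2,R5) ✓  (C3,R2) ✗  (C3,R3) ✗  (C3,R4) ✓  (C3,R5) ✓
Counterexamples (restrictor pairs failing the scope): 5.

5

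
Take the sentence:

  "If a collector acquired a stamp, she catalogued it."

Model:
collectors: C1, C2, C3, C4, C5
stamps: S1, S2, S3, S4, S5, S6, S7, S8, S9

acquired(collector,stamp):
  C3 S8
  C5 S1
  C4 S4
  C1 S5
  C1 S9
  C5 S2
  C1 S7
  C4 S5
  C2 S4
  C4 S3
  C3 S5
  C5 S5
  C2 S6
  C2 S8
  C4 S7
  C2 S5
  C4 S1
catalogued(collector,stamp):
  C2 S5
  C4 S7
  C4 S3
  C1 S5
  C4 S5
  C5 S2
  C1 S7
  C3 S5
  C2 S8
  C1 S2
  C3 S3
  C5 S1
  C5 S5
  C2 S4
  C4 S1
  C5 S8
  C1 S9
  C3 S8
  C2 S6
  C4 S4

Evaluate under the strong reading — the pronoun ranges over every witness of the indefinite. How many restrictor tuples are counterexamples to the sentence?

"it" takes "a stamp" as antecedent — a donkey pronoun bound across the clause boundary.
Strong reading: for every (c,s) with acquired(c,s), catalogued(c,s).
Restrictor pairs: (C1,S5) ✓  (C1,S7) ✓  (C1,S9) ✓  (C2,S4) ✓  (C2,S5) ✓  (C2,S6) ✓  (C2,S8) ✓  (C3,S5) ✓  (C3,S8) ✓  (C4,S1) ✓  (C4,S3) ✓  (C4,S4) ✓  (C4,S5) ✓  (C4,S7) ✓  (C5,S1) ✓  (C5,S2) ✓  (C5,S5) ✓
Counterexamples (restrictor pairs failing the scope): 0.

0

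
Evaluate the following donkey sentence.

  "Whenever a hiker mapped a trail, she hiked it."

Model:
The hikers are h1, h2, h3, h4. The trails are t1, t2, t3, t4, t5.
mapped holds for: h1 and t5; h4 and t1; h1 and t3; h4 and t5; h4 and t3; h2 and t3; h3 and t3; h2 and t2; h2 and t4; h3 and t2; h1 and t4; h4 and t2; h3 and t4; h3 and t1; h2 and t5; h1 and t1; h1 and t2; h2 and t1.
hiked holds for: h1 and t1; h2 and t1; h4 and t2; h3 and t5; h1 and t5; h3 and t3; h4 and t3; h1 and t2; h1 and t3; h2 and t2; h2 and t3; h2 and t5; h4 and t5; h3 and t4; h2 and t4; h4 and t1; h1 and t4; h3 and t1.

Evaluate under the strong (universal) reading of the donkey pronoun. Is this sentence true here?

"it" takes "a trail" as antecedent — a donkey pronoun bound across the clause boundary.
Strong reading: for every (h,t) with mapped(h,t), hiked(h,t).
Restrictor pairs: (h1,t1) ✓  (h1,t2) ✓  (h1,t3) ✓  (h1,t4) ✓  (h1,t5) ✓  (h2,t1) ✓  (h2,t2) ✓  (h2,t3) ✓  (h2,t4) ✓  (h2,t5) ✓  (h3,t1) ✓  (h3,t2) ✗  (h3,t3) ✓  (h3,t4) ✓  (h4,t1) ✓  (h4,t2) ✓  (h4,t3) ✓  (h4,t5) ✓
Counterexample: (h3,t2) is in mapped but fails the scope.

False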